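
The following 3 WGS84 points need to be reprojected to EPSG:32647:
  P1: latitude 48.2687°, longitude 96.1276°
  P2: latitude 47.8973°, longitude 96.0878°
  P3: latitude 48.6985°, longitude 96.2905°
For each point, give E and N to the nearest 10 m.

P1: E 286860 m, N 5350150 m; P2: E 282340 m, N 5308990 m; P3: E 300640 m, N 5397480 m

UTM zone 47N: λ₀ = 99°, k₀ = 0.9996.
P1 (48.2687°, 96.1276°) → (286856.975, 5350154.544) m.
P2 (47.8973°, 96.0878°) → (282341.543, 5308991.411) m.
P3 (48.6985°, 96.2905°) → (300636.404, 5397482.898) m.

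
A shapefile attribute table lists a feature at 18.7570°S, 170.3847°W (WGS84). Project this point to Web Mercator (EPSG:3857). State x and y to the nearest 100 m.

Web Mercator is spherical with R = a = 6378137 m.
x = R·λ = 6378137 × -2.973774010 = -18967138.043 m.
y = R·ln tan(π/4 + φ/2) = 6378137 × -0.333380639 = -2126347.387 m.

x -18967100 m, y -2126300 m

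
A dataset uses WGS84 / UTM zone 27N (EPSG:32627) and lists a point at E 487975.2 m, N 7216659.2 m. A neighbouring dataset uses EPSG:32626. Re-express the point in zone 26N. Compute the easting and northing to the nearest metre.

E 769846 m, N 7228916 m

UTM 27N → geographic: φ = 65.07339965°, λ = -21.25569924°.
UTM 26N (λ₀ = -27°) forward: E = 769846.437 m, N = 7228915.753 m.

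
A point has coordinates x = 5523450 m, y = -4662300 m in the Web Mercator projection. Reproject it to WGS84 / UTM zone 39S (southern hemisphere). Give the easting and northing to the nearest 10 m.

Web Mercator inverse (R = 6378137 m) → φ = -38.58430115°, λ = 49.61799556°.
UTM 39S forward: E = 379630.119 m, N = 5728446.850 m.

E 379630 m, N 5728450 m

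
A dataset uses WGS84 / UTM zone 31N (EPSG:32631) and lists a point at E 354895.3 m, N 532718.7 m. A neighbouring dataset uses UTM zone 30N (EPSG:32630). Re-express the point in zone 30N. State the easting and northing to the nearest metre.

UTM 31N → geographic: φ = 4.81829996°, λ = 1.69149987°.
UTM 30N (λ₀ = -3°) forward: E = 1020791.817 m, N = 534373.494 m.

E 1020792 m, N 534373 m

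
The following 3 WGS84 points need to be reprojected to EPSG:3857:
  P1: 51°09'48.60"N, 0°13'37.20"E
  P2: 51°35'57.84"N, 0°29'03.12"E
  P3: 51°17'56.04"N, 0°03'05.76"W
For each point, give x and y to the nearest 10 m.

P1: x 25270 m, y 6650270 m; P2: x 53900 m, y 6728010 m; P3: x -5740 m, y 6674340 m

Web Mercator: x = R·λ, y = R·ln tan(π/4+φ/2), R = 6378137 m.
P1 (51.1635°, 0.2270°) → (25269.524, 6650266.097) m.
P2 (51.5994°, 0.4842°) → (53900.897, 6728013.439) m.
P3 (51.2989°, -0.0516°) → (-5744.086, 6674336.955) m.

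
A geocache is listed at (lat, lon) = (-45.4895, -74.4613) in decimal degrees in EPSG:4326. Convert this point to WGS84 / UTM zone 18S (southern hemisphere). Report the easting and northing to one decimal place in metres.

Zone 18 central meridian λ₀ = 6×18 − 183 = -75°; Δλ = +0.5387°.
Transverse Mercator on WGS84 with k₀ = 0.9996 gives E = 542094.720 m, N = 4962528.893 m.

E 542094.7 m, N 4962528.9 m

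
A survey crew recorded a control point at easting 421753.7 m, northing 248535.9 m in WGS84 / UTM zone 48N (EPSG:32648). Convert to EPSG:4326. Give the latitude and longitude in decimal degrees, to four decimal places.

lat 2.2484°, lon 104.2963°

Zone 48N: λ₀ = 105°, k₀ = 0.9996, false easting 500000 m.
Meridian distance M = (N − FN)/k₀ = 248635.4 m.
Inverse transverse Mercator on WGS84 gives φ = 2.24840011°, λ = 104.29629987°.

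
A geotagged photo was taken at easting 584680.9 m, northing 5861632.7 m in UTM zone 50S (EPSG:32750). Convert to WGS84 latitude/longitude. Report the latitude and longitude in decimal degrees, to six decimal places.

Zone 50S: λ₀ = 117°, k₀ = 0.9996, false easting 500000 m, false northing 10000000 m.
Meridian distance M = (N − FN)/k₀ = -4140023.3 m.
Inverse transverse Mercator on WGS84 gives φ = -37.38819965°, λ = 117.95660009°.

lat -37.388200°, lon 117.956600°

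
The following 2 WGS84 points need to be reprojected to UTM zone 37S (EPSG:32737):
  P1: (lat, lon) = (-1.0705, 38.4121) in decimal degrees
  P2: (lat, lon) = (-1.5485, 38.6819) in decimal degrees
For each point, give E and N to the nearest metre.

P1: E 434592 m, N 9881671 m; P2: E 464616 m, N 9828841 m

UTM zone 37S: λ₀ = 39°, k₀ = 0.9996.
P1 (-1.0705°, 38.4121°) → (434591.636, 9881671.178) m.
P2 (-1.5485°, 38.6819°) → (464616.092, 9828841.151) m.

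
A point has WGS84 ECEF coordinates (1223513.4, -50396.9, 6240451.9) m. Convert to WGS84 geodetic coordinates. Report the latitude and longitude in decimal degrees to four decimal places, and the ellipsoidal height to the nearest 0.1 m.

λ = atan2(Y, X) = -2.35869774°; p = √(X²+Y²) = 1224550.9 m.
Bowring's method on WGS84 (a = 6378137 m, b = 6356752.314 m) gives φ = 78.97049995°, h = 1921.245 m.

lat 78.9705°, lon -2.3587°, h 1921.2 m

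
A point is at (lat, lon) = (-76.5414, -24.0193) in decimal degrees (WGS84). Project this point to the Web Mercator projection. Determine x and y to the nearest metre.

x -2673816 m, y -13630990 m

Web Mercator is spherical with R = a = 6378137 m.
x = R·λ = 6378137 × -0.419215869 = -2673816.245 m.
y = R·ln tan(π/4 + φ/2) = 6378137 × -2.137142936 = -13630990.435 m.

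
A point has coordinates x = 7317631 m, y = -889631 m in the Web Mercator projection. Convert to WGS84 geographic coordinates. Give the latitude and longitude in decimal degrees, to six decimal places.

R = 6378137 m. λ = x/R = 65.73539771°.
φ = 2·arctan(exp(y/R)) − 90° = 2·arctan(0.86981) − 90° = -7.96590346°.

lat -7.965903°, lon 65.735398°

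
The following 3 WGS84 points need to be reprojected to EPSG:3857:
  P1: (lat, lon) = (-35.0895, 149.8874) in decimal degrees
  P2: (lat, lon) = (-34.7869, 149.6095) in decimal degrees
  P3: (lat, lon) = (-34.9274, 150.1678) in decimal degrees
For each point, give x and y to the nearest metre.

P1: x 16685389 m, y -4176050 m; P2: x 16654453 m, y -4134959 m; P3: x 16716603 m, y -4154019 m

Web Mercator: x = R·λ, y = R·ln tan(π/4+φ/2), R = 6378137 m.
P1 (-35.0895°, 149.8874°) → (16685389.044, -4176050.498) m.
P2 (-34.7869°, 149.6095°) → (16654453.358, -4134959.283) m.
P3 (-34.9274°, 150.1678°) → (16716603.030, -4154019.466) m.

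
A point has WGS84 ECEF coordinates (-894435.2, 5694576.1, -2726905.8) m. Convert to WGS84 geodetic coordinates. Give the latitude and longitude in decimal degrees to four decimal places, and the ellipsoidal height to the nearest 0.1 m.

λ = atan2(Y, X) = 98.92639971°; p = √(X²+Y²) = 5764391.7 m.
Bowring's method on WGS84 (a = 6378137 m, b = 6356752.314 m) gives φ = -25.46600021°, h = 2640.434 m.

lat -25.4660°, lon 98.9264°, h 2640.4 m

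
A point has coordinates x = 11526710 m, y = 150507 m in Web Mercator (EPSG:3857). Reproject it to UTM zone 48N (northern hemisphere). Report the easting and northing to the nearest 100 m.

Web Mercator inverse (R = 6378137 m) → φ = 1.35190193°, λ = 103.54619769°.
UTM 48N forward: E = 338255.475 m, N = 149474.482 m.

E 338300 m, N 149500 m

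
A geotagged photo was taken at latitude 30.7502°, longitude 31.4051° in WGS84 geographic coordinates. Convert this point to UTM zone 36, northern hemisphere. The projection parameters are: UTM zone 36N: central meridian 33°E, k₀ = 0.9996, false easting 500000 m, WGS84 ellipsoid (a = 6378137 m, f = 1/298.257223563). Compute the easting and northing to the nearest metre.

E 347336 m, N 3403005 m

Zone 36 central meridian λ₀ = 6×36 − 183 = 33°; Δλ = -1.5949°.
Transverse Mercator on WGS84 with k₀ = 0.9996 gives E = 347336.250 m, N = 3403004.929 m.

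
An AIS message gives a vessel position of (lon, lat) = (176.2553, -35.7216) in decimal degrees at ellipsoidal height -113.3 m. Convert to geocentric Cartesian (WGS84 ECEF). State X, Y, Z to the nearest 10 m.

WGS84: a = 6378137 m, e² = 0.006694380; N(φ) = a/√(1−e²sin²φ) = 6385426.821 m.
X = (N+h)·cosφ·cosλ = -5172934.844 m; Y = (N+h)·cosφ·sinλ = 338571.501 m; Z = (N(1−e²)+h)·sinφ = -3703090.761 m.

X -5172930 m, Y 338570 m, Z -3703090 m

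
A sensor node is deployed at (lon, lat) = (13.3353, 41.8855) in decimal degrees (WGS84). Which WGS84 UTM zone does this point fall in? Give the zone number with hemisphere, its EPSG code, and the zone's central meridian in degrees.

Zone 33N (EPSG:32633), central meridian 15°

UTM zone = ⌊(λ + 180)/6⌋ + 1; 13.3353° ∈ [12°, 18°) → zone 33.
Hemisphere: N (φ ≥ 0).
Central meridian λ₀ = 6×33 − 183 = 15°.
EPSG code: 32633.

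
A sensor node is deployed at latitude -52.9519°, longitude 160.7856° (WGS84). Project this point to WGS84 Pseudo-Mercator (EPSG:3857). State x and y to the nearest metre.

x 17898571 m, y -6974106 m

Web Mercator is spherical with R = a = 6378137 m.
x = R·λ = 6378137 × 2.806238110 = 17898571.119 m.
y = R·ln tan(π/4 + φ/2) = 6378137 × -1.093439303 = -6974105.674 m.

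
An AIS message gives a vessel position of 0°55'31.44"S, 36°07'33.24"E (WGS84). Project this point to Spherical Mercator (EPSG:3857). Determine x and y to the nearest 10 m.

x 4021520 m, y -103020 m

Web Mercator is spherical with R = a = 6378137 m.
x = R·λ = 6378137 × 0.630515900 = 4021516.792 m.
y = R·ln tan(π/4 + φ/2) = 6378137 × -0.016151979 = -103019.536 m.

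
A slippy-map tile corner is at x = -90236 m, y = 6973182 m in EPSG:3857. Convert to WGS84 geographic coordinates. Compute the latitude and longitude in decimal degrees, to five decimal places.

R = 6378137 m. λ = x/R = -0.81060378°.
φ = 2·arctan(exp(y/R)) − 90° = 2·arctan(2.98409) − 90° = 52.94690059°.

lat 52.94690°, lon -0.81060°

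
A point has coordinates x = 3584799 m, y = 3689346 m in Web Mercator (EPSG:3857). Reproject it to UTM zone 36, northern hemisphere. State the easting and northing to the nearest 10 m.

Web Mercator inverse (R = 6378137 m) → φ = 31.43480095°, λ = 32.20279732°.
UTM 36N forward: E = 424240.580 m, N = 3478065.311 m.

E 424240 m, N 3478070 m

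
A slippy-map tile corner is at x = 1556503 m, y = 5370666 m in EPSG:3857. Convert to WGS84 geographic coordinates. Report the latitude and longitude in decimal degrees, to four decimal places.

R = 6378137 m. λ = x/R = 13.98230435°.
φ = 2·arctan(exp(y/R)) − 90° = 2·arctan(2.32110) − 90° = 43.38440207°.

lat 43.3844°, lon 13.9823°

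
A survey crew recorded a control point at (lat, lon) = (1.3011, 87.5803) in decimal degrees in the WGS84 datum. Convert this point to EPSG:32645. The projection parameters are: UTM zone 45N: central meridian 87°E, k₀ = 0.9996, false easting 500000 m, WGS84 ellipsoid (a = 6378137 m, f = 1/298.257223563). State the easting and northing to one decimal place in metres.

Zone 45 central meridian λ₀ = 6×45 − 183 = 87°; Δλ = +0.5803°.
Transverse Mercator on WGS84 with k₀ = 0.9996 gives E = 564557.434 m, N = 143818.315 m.

E 564557.4 m, N 143818.3 m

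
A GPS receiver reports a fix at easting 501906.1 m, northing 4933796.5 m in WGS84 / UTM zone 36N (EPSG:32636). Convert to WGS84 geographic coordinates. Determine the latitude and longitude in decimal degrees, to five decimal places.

lat 44.55750°, lon 33.02400°

Zone 36N: λ₀ = 33°, k₀ = 0.9996, false easting 500000 m.
Meridian distance M = (N − FN)/k₀ = 4935770.8 m.
Inverse transverse Mercator on WGS84 gives φ = 44.55750044°, λ = 33.02400038°.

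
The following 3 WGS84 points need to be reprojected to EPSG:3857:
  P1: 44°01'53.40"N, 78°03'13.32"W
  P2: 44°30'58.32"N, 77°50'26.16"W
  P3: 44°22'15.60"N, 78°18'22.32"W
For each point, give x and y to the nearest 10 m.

P1: x -8688900 m, y 5470320 m; P2: x -8665180 m, y 5545680 m; P3: x -8717010 m, y 5523040 m

Web Mercator: x = R·λ, y = R·ln tan(π/4+φ/2), R = 6378137 m.
P1 (44.0315°, -78.0537°) → (-8688898.139, 5470318.176) m.
P2 (44.5162°, -77.8406°) → (-8665175.955, 5545675.946) m.
P3 (44.3710°, -78.3062°) → (-8717006.310, 5523035.946) m.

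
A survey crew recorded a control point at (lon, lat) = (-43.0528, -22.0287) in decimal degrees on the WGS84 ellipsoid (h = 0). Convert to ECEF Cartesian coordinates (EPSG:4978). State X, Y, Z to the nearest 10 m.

X 4322450 m, Y -4038210 m, Z -2377360 m

WGS84: a = 6378137 m, e² = 0.006694380; N(φ) = a/√(1−e²sin²φ) = 6381142.440 m.
X = (N+h)·cosφ·cosλ = 4322452.742 m; Y = (N+h)·cosφ·sinλ = -4038205.889 m; Z = (N(1−e²)+h)·sinφ = -2377359.154 m.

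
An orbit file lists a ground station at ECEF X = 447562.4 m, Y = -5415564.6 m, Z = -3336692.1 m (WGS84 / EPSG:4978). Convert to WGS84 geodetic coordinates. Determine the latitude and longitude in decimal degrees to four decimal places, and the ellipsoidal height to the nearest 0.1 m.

λ = atan2(Y, X) = -85.27560003°; p = √(X²+Y²) = 5434027.2 m.
Bowring's method on WGS84 (a = 6378137 m, b = 6356752.314 m) gives φ = -31.72320010°, h = 4428.949 m.

lat -31.7232°, lon -85.2756°, h 4428.9 m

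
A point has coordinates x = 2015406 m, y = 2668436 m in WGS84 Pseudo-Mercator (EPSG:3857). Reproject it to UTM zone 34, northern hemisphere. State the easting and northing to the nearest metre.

E 203860 m, N 2579780 m

Web Mercator inverse (R = 6378137 m) → φ = 23.30079943°, λ = 18.10470014°.
UTM 34N forward: E = 203859.597 m, N = 2579780.232 m.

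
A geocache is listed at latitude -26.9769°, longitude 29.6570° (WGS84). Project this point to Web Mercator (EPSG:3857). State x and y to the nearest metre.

Web Mercator is spherical with R = a = 6378137 m.
x = R·λ = 6378137 × 0.517612296 = 3301402.138 m.
y = R·ln tan(π/4 + φ/2) = 6378137 × -0.489262931 = -3120586.006 m.

x 3301402 m, y -3120586 m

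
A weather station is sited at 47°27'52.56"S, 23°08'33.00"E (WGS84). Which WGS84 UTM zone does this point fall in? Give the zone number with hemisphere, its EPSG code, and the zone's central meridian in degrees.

UTM zone = ⌊(λ + 180)/6⌋ + 1; 23.1425° ∈ [18°, 24°) → zone 34.
Hemisphere: S (φ < 0).
Central meridian λ₀ = 6×34 − 183 = 21°.
EPSG code: 32734.

Zone 34S (EPSG:32734), central meridian 21°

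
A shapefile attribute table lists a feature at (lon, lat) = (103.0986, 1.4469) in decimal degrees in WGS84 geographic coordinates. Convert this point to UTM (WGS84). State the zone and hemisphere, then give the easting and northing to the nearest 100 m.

Longitude 103.0986° lies in the 6° band [102°, 108°), giving zone 48; latitude is north of the equator, so 48N.
Zone 48 central meridian λ₀ = 6×48 − 183 = 105°; Δλ = -1.9014°.
Transverse Mercator on WGS84 with k₀ = 0.9996 gives E = 288449.749 m, N = 160014.925 m.

Zone 48N: E 288400 m, N 160000 m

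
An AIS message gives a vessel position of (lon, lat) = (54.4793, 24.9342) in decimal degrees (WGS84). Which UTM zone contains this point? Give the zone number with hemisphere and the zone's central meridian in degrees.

UTM zone = ⌊(λ + 180)/6⌋ + 1; 54.4793° ∈ [54°, 60°) → zone 40.
Hemisphere: N (φ ≥ 0).
Central meridian λ₀ = 6×40 − 183 = 57°.

Zone 40N, central meridian 57°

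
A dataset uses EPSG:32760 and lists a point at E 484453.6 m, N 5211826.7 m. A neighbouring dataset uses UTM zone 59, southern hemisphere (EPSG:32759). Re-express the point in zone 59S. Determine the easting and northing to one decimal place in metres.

E 971596.3 m, N 5195437.5 m

UTM 60S → geographic: φ = -43.24620020°, λ = 176.80849983°.
UTM 59S (λ₀ = 171°) forward: E = 971596.324 m, N = 5195437.468 m.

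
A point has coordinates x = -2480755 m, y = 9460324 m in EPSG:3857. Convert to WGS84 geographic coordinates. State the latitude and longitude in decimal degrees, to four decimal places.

R = 6378137 m. λ = x/R = -22.28500133°.
φ = 2·arctan(exp(y/R)) − 90° = 2·arctan(4.40721) − 90° = 64.43200148°.

lat 64.4320°, lon -22.2850°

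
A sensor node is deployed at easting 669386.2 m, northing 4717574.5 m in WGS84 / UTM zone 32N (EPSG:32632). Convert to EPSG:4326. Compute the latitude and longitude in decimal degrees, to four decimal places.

Zone 32N: λ₀ = 9°, k₀ = 0.9996, false easting 500000 m.
Meridian distance M = (N − FN)/k₀ = 4719462.3 m.
Inverse transverse Mercator on WGS84 gives φ = 42.59200018°, λ = 11.06449970°.

lat 42.5920°, lon 11.0645°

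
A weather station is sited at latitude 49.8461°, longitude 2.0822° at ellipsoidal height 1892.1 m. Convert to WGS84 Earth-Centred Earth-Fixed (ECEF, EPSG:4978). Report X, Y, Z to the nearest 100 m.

WGS84: a = 6378137 m, e² = 0.006694380; N(φ) = a/√(1−e²sin²φ) = 6390645.211 m.
X = (N+h)·cosφ·cosλ = 4119460.741 m; Y = (N+h)·cosφ·sinλ = 149772.275 m; Z = (N(1−e²)+h)·sinφ = 4853214.411 m.

X 4119500 m, Y 149800 m, Z 4853200 m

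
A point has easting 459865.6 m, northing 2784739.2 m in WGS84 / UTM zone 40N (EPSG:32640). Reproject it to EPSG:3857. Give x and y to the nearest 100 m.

x 6300900 m, y 2897600 m

Unproject from UTM 40N (λ₀ = 57°) → φ = 25.17820031°, λ = 56.60169981°.
Web Mercator (R = 6378137 m): x = 6300872.401 m, y = 2897648.440 m.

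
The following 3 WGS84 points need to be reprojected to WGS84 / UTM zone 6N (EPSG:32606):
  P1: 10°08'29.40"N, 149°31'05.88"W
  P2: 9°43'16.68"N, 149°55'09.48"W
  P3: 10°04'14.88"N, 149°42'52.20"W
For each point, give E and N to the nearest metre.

UTM zone 6N: λ₀ = -147°, k₀ = 0.9996.
P1 (10.1415°, -149.5183°) → (224041.959, 1122125.652) m.
P2 (9.7213°, -149.9193°) → (179657.360, 1075977.609) m.
P3 (10.0708°, -149.7145°) → (202462.397, 1114473.579) m.

P1: E 224042 m, N 1122126 m; P2: E 179657 m, N 1075978 m; P3: E 202462 m, N 1114474 m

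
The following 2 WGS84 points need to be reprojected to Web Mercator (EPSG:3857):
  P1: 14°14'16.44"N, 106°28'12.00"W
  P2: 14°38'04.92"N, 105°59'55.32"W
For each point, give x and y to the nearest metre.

P1: x -11852186 m, y 1601524 m; P2: x -11799721 m, y 1647136 m

Web Mercator: x = R·λ, y = R·ln tan(π/4+φ/2), R = 6378137 m.
P1 (14.2379°, -106.4700°) → (-11852186.185, 1601524.409) m.
P2 (14.6347°, -105.9987°) → (-11799721.309, 1647136.258) m.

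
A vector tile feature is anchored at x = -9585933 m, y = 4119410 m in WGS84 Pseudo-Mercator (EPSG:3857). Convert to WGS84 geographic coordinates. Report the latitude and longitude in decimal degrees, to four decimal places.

R = 6378137 m. λ = x/R = -86.11190126°.
φ = 2·arctan(exp(y/R)) − 90° = 2·arctan(1.90763) − 90° = 34.67210262°.

lat 34.6721°, lon -86.1119°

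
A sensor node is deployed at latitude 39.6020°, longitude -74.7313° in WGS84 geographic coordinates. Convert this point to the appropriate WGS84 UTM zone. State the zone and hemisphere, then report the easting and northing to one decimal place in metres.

Zone 18N: E 523068.8 m, N 4383619.1 m

Longitude -74.7313° lies in the 6° band [-78°, -72°), giving zone 18; latitude is north of the equator, so 18N.
Zone 18 central meridian λ₀ = 6×18 − 183 = -75°; Δλ = +0.2687°.
Transverse Mercator on WGS84 with k₀ = 0.9996 gives E = 523068.772 m, N = 4383619.113 m.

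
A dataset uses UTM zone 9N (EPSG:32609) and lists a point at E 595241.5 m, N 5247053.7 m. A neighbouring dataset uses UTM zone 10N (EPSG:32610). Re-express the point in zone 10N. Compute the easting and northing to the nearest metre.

UTM 9N → geographic: φ = 47.37000023°, λ = -127.73850062°.
UTM 10N (λ₀ = -123°) forward: E = 142280.814 m, N = 5257177.391 m.

E 142281 m, N 5257177 m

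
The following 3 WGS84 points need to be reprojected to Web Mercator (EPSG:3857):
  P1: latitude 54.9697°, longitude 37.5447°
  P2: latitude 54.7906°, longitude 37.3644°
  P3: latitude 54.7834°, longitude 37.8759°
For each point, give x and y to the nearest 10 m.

Web Mercator: x = R·λ, y = R·ln tan(π/4+φ/2), R = 6378137 m.
P1 (54.9697°, 37.5447°) → (4179456.886, 7355987.720) m.
P2 (54.7906°, 37.3644°) → (4159385.982, 7321331.446) m.
P3 (54.7834°, 37.8759°) → (4216325.901, 7319941.443) m.

P1: x 4179460 m, y 7355990 m; P2: x 4159390 m, y 7321330 m; P3: x 4216330 m, y 7319940 m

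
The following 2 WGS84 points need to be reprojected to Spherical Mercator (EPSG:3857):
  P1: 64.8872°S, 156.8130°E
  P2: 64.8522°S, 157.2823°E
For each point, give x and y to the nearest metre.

P1: x 17456343 m, y -9578722 m; P2: x 17508586 m, y -9569548 m

Web Mercator: x = R·λ, y = R·ln tan(π/4+φ/2), R = 6378137 m.
P1 (-64.8872°, 156.8130°) → (17456343.310, -9578722.025) m.
P2 (-64.8522°, 157.2823°) → (17508585.547, -9569547.591) m.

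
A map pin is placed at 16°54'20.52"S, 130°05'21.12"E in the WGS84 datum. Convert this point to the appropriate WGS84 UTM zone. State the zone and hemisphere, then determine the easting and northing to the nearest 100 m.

Zone 52S: E 616000 m, N 8130600 m

Longitude 130.0892° lies in the 6° band [126°, 132°), giving zone 52; latitude is south of the equator, so 52S.
Zone 52 central meridian λ₀ = 6×52 − 183 = 129°; Δλ = +1.0892°.
Transverse Mercator on WGS84 with k₀ = 0.9996 gives E = 616001.642 m, N = 8130556.191 m.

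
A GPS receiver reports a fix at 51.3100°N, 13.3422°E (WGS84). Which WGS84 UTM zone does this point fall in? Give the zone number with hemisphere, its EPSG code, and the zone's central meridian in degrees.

UTM zone = ⌊(λ + 180)/6⌋ + 1; 13.3422° ∈ [12°, 18°) → zone 33.
Hemisphere: N (φ ≥ 0).
Central meridian λ₀ = 6×33 − 183 = 15°.
EPSG code: 32633.

Zone 33N (EPSG:32633), central meridian 15°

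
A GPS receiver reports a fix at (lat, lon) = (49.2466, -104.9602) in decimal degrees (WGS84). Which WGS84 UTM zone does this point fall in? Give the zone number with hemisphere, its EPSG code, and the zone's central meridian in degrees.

UTM zone = ⌊(λ + 180)/6⌋ + 1; -104.9602° ∈ [-108°, -102°) → zone 13.
Hemisphere: N (φ ≥ 0).
Central meridian λ₀ = 6×13 − 183 = -105°.
EPSG code: 32613.

Zone 13N (EPSG:32613), central meridian -105°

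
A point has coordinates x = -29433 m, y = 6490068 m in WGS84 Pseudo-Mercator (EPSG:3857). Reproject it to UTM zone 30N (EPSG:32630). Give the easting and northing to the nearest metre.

E 695011 m, N 5570253 m

Web Mercator inverse (R = 6378137 m) → φ = 50.25220264°, λ = -0.26440114°.
UTM 30N forward: E = 695011.405 m, N = 5570253.003 m.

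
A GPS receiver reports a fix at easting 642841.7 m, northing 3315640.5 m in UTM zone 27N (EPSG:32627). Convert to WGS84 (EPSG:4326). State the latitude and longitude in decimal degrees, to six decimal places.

lat 29.963300°, lon -19.519600°

Zone 27N: λ₀ = -21°, k₀ = 0.9996, false easting 500000 m.
Meridian distance M = (N − FN)/k₀ = 3316967.3 m.
Inverse transverse Mercator on WGS84 gives φ = 29.96330006°, λ = -19.51959985°.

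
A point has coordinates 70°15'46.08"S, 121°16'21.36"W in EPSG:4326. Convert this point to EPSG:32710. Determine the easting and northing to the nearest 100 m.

Zone 10 central meridian λ₀ = 6×10 − 183 = -123°; Δλ = +1.7274°.
Transverse Mercator on WGS84 with k₀ = 0.9996 gives E = 565098.452 m, N = 2203895.901 m.

E 565100 m, N 2203900 m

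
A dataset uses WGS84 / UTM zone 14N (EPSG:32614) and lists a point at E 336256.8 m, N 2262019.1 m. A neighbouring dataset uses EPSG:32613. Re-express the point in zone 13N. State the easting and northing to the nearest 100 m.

E 962500 m, N 2267500 m

UTM 14N → geographic: φ = 20.44959986°, λ = -100.56970007°.
UTM 13N (λ₀ = -105°) forward: E = 962453.281 m, N = 2267490.704 m.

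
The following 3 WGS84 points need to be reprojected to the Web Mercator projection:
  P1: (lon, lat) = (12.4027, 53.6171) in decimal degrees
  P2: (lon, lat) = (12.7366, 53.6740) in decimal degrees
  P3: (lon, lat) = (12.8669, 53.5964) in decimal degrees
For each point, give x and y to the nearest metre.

Web Mercator: x = R·λ, y = R·ln tan(π/4+φ/2), R = 6378137 m.
P1 (53.6171°, 12.4027°) → (1380662.248, 7097970.563) m.
P2 (53.6740°, 12.7366°) → (1417831.826, 7108655.966) m.
P3 (53.5964°, 12.8669°) → (1432336.756, 7094086.828) m.

P1: x 1380662 m, y 7097971 m; P2: x 1417832 m, y 7108656 m; P3: x 1432337 m, y 7094087 m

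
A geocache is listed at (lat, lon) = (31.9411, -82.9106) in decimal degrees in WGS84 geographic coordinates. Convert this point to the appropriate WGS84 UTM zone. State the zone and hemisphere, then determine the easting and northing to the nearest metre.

Zone 17N: E 319404 m, N 3535500 m

Longitude -82.9106° lies in the 6° band [-84°, -78°), giving zone 17; latitude is north of the equator, so 17N.
Zone 17 central meridian λ₀ = 6×17 − 183 = -81°; Δλ = -1.9106°.
Transverse Mercator on WGS84 with k₀ = 0.9996 gives E = 319403.5001 m, N = 3535500.486 m.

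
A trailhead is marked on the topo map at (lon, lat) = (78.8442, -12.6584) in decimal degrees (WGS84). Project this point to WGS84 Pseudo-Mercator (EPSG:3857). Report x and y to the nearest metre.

Web Mercator is spherical with R = a = 6378137 m.
x = R·λ = 6378137 × 1.376090886 = 8776896.196 m.
y = R·ln tan(π/4 + φ/2) = 6378137 × -0.222750292 = -1420731.878 m.

x 8776896 m, y -1420732 m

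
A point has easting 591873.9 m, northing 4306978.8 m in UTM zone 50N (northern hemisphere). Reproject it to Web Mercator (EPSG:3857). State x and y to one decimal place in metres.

Unproject from UTM 50N (λ₀ = 117°) → φ = 38.90689956°, λ = 118.05960047°.
Web Mercator (R = 6378137 m): x = 13142334.607 m, y = 4708344.493 m.

x 13142334.6 m, y 4708344.5 m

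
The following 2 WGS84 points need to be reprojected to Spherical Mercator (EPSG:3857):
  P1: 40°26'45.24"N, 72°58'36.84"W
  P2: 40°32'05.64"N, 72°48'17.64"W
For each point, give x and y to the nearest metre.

Web Mercator: x = R·λ, y = R·ln tan(π/4+φ/2), R = 6378137 m.
P1 (40.4459°, -72.9769°) → (-8123751.348, 4930952.407) m.
P2 (40.5349°, -72.8049°) → (-8104604.395, 4943979.685) m.

P1: x -8123751 m, y 4930952 m; P2: x -8104604 m, y 4943980 m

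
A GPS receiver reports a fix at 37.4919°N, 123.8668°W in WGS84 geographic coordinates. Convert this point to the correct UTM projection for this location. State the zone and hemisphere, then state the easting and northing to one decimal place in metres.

Zone 10N: E 423374.4 m, N 4149795.5 m

Longitude -123.8668° lies in the 6° band [-126°, -120°), giving zone 10; latitude is north of the equator, so 10N.
Zone 10 central meridian λ₀ = 6×10 − 183 = -123°; Δλ = -0.8668°.
Transverse Mercator on WGS84 with k₀ = 0.9996 gives E = 423374.444 m, N = 4149795.505 m.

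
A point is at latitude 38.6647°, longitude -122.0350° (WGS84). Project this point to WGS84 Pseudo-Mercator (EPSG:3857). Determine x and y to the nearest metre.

x -13584874 m, y 4673756 m

Web Mercator is spherical with R = a = 6378137 m.
x = R·λ = 6378137 × -2.129912553 = -13584874.059 m.
y = R·ln tan(π/4 + φ/2) = 6378137 × 0.732777596 = 4673755.896 m.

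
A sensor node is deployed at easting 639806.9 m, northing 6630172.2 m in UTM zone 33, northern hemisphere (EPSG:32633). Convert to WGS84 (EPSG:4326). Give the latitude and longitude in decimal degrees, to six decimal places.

Zone 33N: λ₀ = 15°, k₀ = 0.9996, false easting 500000 m.
Meridian distance M = (N − FN)/k₀ = 6632825.3 m.
Inverse transverse Mercator on WGS84 gives φ = 59.78570039°, λ = 17.49080080°.

lat 59.785700°, lon 17.490801°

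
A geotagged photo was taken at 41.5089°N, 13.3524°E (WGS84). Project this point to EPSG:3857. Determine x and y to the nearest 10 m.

Web Mercator is spherical with R = a = 6378137 m.
x = R·λ = 6378137 × 0.233043343 = 1486382.369 m.
y = R·ln tan(π/4 + φ/2) = 6378137 × 0.797677531 = 5087696.573 m.

x 1486380 m, y 5087700 m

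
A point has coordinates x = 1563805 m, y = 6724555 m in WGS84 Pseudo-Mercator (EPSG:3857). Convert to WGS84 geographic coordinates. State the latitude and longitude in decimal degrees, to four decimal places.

lat 51.5801°, lon 14.0479°

R = 6378137 m. λ = x/R = 14.04789933°.
φ = 2·arctan(exp(y/R)) − 90° = 2·arctan(2.87000) − 90° = 51.58009802°.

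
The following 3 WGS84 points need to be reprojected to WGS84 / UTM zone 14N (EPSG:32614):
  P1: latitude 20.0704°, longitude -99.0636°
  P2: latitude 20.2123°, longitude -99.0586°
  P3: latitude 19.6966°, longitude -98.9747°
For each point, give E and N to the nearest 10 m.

P1: E 493350 m, N 2219270 m; P2: E 493880 m, N 2234980 m; P3: E 502650 m, N 2177910 m

UTM zone 14N: λ₀ = -99°, k₀ = 0.9996.
P1 (20.0704°, -99.0636°) → (493350.069, 2219273.070) m.
P2 (20.2123°, -99.0586°) → (493878.393, 2234975.791) m.
P3 (19.6966°, -98.9747°) → (502651.546, 2177907.831) m.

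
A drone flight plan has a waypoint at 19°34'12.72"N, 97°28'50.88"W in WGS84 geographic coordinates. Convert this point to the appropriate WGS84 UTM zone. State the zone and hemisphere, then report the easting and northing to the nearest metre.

Longitude -97.4808° lies in the 6° band [-102°, -96°), giving zone 14; latitude is north of the equator, so 14N.
Zone 14 central meridian λ₀ = 6×14 − 183 = -99°; Δλ = +1.5192°.
Transverse Mercator on WGS84 with k₀ = 0.9996 gives E = 659357.706 m, N = 2164628.568 m.

Zone 14N: E 659358 m, N 2164629 m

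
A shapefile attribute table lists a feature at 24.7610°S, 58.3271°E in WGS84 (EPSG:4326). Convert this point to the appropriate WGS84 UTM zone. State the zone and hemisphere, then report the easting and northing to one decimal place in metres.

Longitude 58.3271° lies in the 6° band [54°, 60°), giving zone 40; latitude is south of the equator, so 40S.
Zone 40 central meridian λ₀ = 6×40 − 183 = 57°; Δλ = +1.3271°.
Transverse Mercator on WGS84 with k₀ = 0.9996 gives E = 634183.008 m, N = 7260865.016 m.

Zone 40S: E 634183.0 m, N 7260865.0 m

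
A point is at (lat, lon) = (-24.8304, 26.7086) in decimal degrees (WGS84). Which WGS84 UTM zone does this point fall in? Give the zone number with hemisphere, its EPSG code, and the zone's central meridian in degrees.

Zone 35S (EPSG:32735), central meridian 27°

UTM zone = ⌊(λ + 180)/6⌋ + 1; 26.7086° ∈ [24°, 30°) → zone 35.
Hemisphere: S (φ < 0).
Central meridian λ₀ = 6×35 − 183 = 27°.
EPSG code: 32735.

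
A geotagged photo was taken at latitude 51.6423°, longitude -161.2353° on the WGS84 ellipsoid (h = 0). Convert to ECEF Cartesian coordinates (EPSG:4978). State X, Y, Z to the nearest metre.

X -3755431 m, Y -1275872 m, Z 4978203 m

WGS84: a = 6378137 m, e² = 0.006694380; N(φ) = a/√(1−e²sin²φ) = 6391304.940 m.
X = (N+h)·cosφ·cosλ = -3755430.534 m; Y = (N+h)·cosφ·sinλ = -1275871.512 m; Z = (N(1−e²)+h)·sinφ = 4978202.826 m.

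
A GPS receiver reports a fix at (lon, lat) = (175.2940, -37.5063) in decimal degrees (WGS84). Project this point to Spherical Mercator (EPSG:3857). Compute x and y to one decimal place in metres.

x 19513638.8 m, y -4509915.4 m

Web Mercator is spherical with R = a = 6378137 m.
x = R·λ = 6378137 × 3.059457459 = 19513638.819 m.
y = R·ln tan(π/4 + φ/2) = 6378137 × -0.707089769 = -4509915.416 m.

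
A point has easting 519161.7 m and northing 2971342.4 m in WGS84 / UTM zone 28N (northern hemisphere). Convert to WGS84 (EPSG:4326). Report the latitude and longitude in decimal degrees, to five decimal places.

Zone 28N: λ₀ = -15°, k₀ = 0.9996, false easting 500000 m.
Meridian distance M = (N − FN)/k₀ = 2972531.4 m.
Inverse transverse Mercator on WGS84 gives φ = 26.86359991°, λ = -14.80709968°.

lat 26.86360°, lon -14.80710°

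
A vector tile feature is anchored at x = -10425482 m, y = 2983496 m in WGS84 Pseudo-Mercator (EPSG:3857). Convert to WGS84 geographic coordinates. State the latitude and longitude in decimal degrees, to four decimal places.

lat 25.8741°, lon -93.6537°

R = 6378137 m. λ = x/R = -93.65369825°.
φ = 2·arctan(exp(y/R)) − 90° = 2·arctan(1.59643) − 90° = 25.87409978°.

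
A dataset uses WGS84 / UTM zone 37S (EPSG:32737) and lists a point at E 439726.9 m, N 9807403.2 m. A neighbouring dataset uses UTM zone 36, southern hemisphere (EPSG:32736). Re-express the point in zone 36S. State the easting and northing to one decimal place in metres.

UTM 37S → geographic: φ = -1.74239986°, λ = 38.45810010°.
UTM 36S (λ₀ = 33°) forward: E = 1107995.719 m, N = 9806529.295 m.

E 1107995.7 m, N 9806529.3 m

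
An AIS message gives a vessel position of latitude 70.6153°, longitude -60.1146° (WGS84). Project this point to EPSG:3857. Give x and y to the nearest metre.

x -6691927 m, y 11271999 m

Web Mercator is spherical with R = a = 6378137 m.
x = R·λ = 6378137 × -1.049197699 = -6691926.661 m.
y = R·ln tan(π/4 + φ/2) = 6378137 × 1.767287088 = 11271999.164 m.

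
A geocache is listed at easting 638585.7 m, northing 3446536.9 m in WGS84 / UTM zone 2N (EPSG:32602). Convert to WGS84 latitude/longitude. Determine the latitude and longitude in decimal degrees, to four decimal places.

Zone 2N: λ₀ = -171°, k₀ = 0.9996, false easting 500000 m.
Meridian distance M = (N − FN)/k₀ = 3447916.1 m.
Inverse transverse Mercator on WGS84 gives φ = 31.14460007°, λ = -169.54619958°.

lat 31.1446°, lon -169.5462°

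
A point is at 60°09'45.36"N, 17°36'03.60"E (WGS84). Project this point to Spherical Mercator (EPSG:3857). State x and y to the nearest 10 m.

x 1959330 m, y 8436030 m

Web Mercator is spherical with R = a = 6378137 m.
x = R·λ = 6378137 × 0.307195402 = 1959334.357 m.
y = R·ln tan(π/4 + φ/2) = 6378137 × 1.322647711 = 8436028.301 m.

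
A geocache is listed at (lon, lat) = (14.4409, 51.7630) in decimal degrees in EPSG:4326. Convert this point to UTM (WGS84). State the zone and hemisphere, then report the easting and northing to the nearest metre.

Longitude 14.4409° lies in the 6° band [12°, 18°), giving zone 33; latitude is north of the equator, so 33N.
Zone 33 central meridian λ₀ = 6×33 − 183 = 15°; Δλ = -0.5591°.
Transverse Mercator on WGS84 with k₀ = 0.9996 gives E = 461415.261 m, N = 5734826.802 m.

Zone 33N: E 461415 m, N 5734827 m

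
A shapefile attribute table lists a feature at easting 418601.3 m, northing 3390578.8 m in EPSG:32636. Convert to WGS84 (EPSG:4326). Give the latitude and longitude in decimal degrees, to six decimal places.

Zone 36N: λ₀ = 33°, k₀ = 0.9996, false easting 500000 m.
Meridian distance M = (N − FN)/k₀ = 3391935.6 m.
Inverse transverse Mercator on WGS84 gives φ = 30.64510023°, λ = 32.15049949°.

lat 30.645100°, lon 32.150499°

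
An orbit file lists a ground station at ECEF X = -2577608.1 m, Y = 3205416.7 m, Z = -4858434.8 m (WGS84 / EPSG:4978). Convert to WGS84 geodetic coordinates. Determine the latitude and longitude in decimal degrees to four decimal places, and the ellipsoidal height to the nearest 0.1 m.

λ = atan2(Y, X) = 128.80420019°; p = √(X²+Y²) = 4113242.0 m.
Bowring's method on WGS84 (a = 6378137 m, b = 6356752.314 m) gives φ = -49.93779981°, h = 125.068 m.

lat -49.9378°, lon 128.8042°, h 125.1 m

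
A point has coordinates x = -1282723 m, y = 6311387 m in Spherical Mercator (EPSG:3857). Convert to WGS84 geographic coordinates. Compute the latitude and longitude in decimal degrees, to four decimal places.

lat 49.2148°, lon -11.5229°

R = 6378137 m. λ = x/R = -11.52289676°.
φ = 2·arctan(exp(y/R)) − 90° = 2·arctan(2.68998) − 90° = 49.21479786°.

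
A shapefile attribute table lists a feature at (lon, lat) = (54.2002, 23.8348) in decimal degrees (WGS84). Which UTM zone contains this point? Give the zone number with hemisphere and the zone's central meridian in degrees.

Zone 40N, central meridian 57°

UTM zone = ⌊(λ + 180)/6⌋ + 1; 54.2002° ∈ [54°, 60°) → zone 40.
Hemisphere: N (φ ≥ 0).
Central meridian λ₀ = 6×40 − 183 = 57°.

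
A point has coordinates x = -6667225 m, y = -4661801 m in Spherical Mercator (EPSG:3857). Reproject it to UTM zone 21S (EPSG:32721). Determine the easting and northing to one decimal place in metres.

Web Mercator inverse (R = 6378137 m) → φ = -38.58079706°, λ = -59.89270120°.
UTM 21S forward: E = 248020.610 m, N = 5725772.509 m.

E 248020.6 m, N 5725772.5 m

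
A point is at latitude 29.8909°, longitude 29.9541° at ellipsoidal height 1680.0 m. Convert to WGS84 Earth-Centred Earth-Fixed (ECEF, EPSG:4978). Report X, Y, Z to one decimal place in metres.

X 4796316.1 m, Y 2764033.6 m, Z 3160731.6 m

WGS84: a = 6378137 m, e² = 0.006694380; N(φ) = a/√(1−e²sin²φ) = 6383445.663 m.
X = (N+h)·cosφ·cosλ = 4796316.068 m; Y = (N+h)·cosφ·sinλ = 2764033.596 m; Z = (N(1−e²)+h)·sinφ = 3160731.587 m.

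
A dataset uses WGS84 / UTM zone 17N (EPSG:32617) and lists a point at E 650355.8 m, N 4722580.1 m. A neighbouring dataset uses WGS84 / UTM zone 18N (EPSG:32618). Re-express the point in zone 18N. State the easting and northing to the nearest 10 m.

UTM 17N → geographic: φ = 42.64099999°, λ = -79.16600016°.
UTM 18N (λ₀ = -75°) forward: E = 158440.883 m, N = 4729369.100 m.

E 158440 m, N 4729370 m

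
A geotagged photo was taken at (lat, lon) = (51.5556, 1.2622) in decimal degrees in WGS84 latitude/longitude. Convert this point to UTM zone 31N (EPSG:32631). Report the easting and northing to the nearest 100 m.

E 379500 m, N 5713000 m

Zone 31 central meridian λ₀ = 6×31 − 183 = 3°; Δλ = -1.7378°.
Transverse Mercator on WGS84 with k₀ = 0.9996 gives E = 379525.547 m, N = 5713043.793 m.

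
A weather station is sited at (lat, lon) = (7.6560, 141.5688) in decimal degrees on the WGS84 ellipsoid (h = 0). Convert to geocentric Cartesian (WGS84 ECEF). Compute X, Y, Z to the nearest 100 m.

X -4952100 m, Y 3929400 m, Z 844100 m

WGS84: a = 6378137 m, e² = 0.006694380; N(φ) = a/√(1−e²sin²φ) = 6378515.953 m.
X = (N+h)·cosφ·cosλ = -4952101.932 m; Y = (N+h)·cosφ·sinλ = 3929380.176 m; Z = (N(1−e²)+h)·sinφ = 844089.848 m.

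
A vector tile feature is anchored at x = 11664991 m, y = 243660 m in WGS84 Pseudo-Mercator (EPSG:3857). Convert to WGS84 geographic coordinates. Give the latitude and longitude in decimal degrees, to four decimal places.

R = 6378137 m. λ = x/R = 104.78839704°.
φ = 2·arctan(exp(y/R)) − 90° = 2·arctan(1.03894) − 90° = 2.18830281°.

lat 2.1883°, lon 104.7884°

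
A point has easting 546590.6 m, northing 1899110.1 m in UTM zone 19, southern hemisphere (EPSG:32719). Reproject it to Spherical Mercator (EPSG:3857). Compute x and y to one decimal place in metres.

Unproject from UTM 19S (λ₀ = -69°) → φ = -72.99869982°, λ = -67.57229968°.
Web Mercator (R = 6378137 m): x = -7522113.992 m, y = -12122982.897 m.

x -7522114.0 m, y -12122982.9 m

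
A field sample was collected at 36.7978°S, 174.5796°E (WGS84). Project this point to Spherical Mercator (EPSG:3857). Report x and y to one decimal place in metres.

Web Mercator is spherical with R = a = 6378137 m.
x = R·λ = 6378137 × 3.046988827 = 19434112.175 m.
y = R·ln tan(π/4 + φ/2) = 6378137 × -0.691574995 = -4410960.066 m.

x 19434112.2 m, y -4410960.1 m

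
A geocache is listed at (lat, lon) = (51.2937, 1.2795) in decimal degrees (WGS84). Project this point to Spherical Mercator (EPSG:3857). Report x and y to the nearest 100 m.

x 142400 m, y 6673400 m

Web Mercator is spherical with R = a = 6378137 m.
x = R·λ = 6378137 × 0.022331488 = 142433.288 m.
y = R·ln tan(π/4 + φ/2) = 6378137 × 1.046294743 = 6673411.210 m.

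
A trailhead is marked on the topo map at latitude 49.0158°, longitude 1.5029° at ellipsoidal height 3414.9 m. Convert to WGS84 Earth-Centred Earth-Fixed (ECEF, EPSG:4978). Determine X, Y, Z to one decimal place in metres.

WGS84: a = 6378137 m, e² = 0.006694380; N(φ) = a/√(1−e²sin²φ) = 6390337.759 m.
X = (N+h)·cosφ·cosλ = 4191905.815 m; Y = (N+h)·cosφ·sinλ = 109981.234 m; Z = (N(1−e²)+h)·sinφ = 4794289.212 m.

X 4191905.8 m, Y 109981.2 m, Z 4794289.2 m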